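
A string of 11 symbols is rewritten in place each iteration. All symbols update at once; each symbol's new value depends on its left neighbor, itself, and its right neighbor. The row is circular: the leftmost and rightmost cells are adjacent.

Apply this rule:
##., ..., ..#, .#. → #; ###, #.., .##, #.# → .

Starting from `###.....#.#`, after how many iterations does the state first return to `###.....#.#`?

2

..#.#####..
###.....#.#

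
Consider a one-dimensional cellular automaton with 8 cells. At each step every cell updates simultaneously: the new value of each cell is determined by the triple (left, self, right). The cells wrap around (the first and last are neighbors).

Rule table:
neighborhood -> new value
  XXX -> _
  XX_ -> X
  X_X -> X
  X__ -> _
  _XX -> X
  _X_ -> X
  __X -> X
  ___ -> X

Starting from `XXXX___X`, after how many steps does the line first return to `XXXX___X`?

12

step 1: ___X_XXX
step 2: _XXXXX_X
step 3: XX___XXX
step 4: _X_XXX__
step 5: XXXX_X_X
step 6: ___XXXXX
step 7: _XXX___X
step 8: XX_X_XXX
step 9: _XXXXX__
step 10: XX___X_X
step 11: _X_XXXXX
step 12: XXXX___X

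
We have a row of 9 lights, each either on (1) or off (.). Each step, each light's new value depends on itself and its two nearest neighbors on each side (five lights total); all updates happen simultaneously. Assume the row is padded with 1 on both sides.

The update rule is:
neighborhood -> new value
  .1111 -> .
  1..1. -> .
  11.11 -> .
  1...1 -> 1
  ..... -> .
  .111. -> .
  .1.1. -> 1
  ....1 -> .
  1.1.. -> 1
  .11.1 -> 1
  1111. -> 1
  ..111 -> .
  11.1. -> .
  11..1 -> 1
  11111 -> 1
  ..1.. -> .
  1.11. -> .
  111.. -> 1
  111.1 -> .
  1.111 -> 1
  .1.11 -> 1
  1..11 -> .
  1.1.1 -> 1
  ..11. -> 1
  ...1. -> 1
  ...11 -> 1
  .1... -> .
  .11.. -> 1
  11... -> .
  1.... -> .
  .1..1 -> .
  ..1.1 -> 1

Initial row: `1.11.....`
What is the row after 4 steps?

1...11..1

step 1: ...1....1
step 2: .11....1.
step 3: ..1...111
step 4: 1...11..1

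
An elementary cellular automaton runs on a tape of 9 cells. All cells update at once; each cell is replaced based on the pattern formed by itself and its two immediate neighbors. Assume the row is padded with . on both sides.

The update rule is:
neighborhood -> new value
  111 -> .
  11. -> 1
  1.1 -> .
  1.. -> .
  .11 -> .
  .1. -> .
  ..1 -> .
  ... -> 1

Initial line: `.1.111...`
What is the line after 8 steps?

..1.111..

.....1.11
1111....1
...1.11..
11....1.1
.1.11....
....1.111
111.....1
..1.111..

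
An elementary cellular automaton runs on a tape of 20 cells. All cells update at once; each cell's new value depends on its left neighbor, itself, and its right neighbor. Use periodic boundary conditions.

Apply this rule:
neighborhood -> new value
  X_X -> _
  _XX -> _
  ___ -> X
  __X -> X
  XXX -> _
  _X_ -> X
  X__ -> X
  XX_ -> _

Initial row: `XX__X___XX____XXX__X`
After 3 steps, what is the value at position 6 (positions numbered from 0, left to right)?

X

step 1: __XXXXXX__XXXX___XX_
step 2: XX______XX____XXX__X
step 3: __XXXXXX__XXXX___XX_
position 6 holds X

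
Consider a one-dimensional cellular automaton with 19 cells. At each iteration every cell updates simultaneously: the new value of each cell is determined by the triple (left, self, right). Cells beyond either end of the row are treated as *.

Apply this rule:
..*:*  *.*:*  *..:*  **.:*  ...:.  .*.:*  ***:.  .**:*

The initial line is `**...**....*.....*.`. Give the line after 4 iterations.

.**.****..***...***
*****..****.**.**..
....****..*********
*..**..****........

*..**..****........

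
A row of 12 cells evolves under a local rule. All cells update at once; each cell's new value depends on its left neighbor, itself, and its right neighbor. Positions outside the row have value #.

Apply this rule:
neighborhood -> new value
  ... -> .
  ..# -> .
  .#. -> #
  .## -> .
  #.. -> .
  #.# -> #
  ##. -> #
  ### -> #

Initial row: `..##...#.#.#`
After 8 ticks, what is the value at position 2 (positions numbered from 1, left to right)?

.

tick 1: ...#...####.
tick 2: ...#....####
tick 3: ...#.....###
tick 4: ...#......##
tick 5: ...#.......#
tick 6: ...#........
tick 7: ...#........  (fixed point — unchanged through tick 8)
position 2 holds .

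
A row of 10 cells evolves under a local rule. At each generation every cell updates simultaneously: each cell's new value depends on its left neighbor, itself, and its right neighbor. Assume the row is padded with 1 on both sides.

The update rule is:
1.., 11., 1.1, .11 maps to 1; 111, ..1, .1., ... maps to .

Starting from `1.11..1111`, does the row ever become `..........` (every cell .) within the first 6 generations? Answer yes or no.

11111.1...
....11.1..
1...111.1.
11..1.11.1
.11..11111
1111.1....
generation 6 is 1111.1...., still not uniform .

no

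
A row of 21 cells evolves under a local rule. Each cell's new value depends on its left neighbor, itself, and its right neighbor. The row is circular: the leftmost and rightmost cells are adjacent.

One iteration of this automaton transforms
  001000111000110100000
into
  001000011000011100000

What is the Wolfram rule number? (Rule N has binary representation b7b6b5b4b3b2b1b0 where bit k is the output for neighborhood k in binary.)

position 7: 111 → 1  (bit 7 = 1)
position 8: 110 → 1  (bit 6 = 1)
position 14: 101 → 1  (bit 5 = 1)
position 3: 100 → 0  (bit 4 = 0)
position 6: 011 → 0  (bit 3 = 0)
position 2: 010 → 1  (bit 2 = 1)
position 1: 001 → 0  (bit 1 = 0)
position 0: 000 → 0  (bit 0 = 0)
bits b7..b0 = 11100100 = 228

228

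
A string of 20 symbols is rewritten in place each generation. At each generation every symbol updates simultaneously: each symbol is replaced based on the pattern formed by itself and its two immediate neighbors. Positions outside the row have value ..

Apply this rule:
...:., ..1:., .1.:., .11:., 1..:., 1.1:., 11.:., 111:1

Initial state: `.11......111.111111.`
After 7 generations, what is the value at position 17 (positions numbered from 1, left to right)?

..........1...1111..
...............11...
....................
....................  (fixed point — unchanged through generation 7)
position 17 holds .

.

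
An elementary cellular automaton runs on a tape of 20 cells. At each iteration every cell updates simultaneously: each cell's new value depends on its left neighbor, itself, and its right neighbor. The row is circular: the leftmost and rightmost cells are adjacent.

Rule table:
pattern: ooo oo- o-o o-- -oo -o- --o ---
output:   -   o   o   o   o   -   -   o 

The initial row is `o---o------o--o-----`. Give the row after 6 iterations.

iteration 1: -oo--ooooo--o--oooo-
iteration 2: -ooo-o---oo--o-o--oo
iteration 3: oo-oo-oo-ooo--o-o-oo
iteration 4: -ooooooooo-oo--o-oo-
iteration 5: -o-------ooooo--oooo
iteration 6: o-oooooo-o---oo-o--o

o-oooooo-o---oo-o--o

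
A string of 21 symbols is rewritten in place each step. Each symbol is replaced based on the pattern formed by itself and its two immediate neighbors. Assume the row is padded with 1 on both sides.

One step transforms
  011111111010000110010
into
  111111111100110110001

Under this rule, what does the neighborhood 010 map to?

At position 10 the neighborhood is 010; the next row has 0 there.

0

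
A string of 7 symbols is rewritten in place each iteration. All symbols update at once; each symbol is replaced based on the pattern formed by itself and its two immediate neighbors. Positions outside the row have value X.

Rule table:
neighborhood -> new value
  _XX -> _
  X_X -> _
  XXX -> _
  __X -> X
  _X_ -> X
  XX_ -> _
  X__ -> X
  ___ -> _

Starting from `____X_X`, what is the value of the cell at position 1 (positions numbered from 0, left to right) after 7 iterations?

iteration 1: X__XX__
iteration 2: _XX__XX
iteration 3: ___XX__
iteration 4: X_X__XX
iteration 5: __XXX__
iteration 6: XX___XX
iteration 7: __X_X__
position 1 holds _

_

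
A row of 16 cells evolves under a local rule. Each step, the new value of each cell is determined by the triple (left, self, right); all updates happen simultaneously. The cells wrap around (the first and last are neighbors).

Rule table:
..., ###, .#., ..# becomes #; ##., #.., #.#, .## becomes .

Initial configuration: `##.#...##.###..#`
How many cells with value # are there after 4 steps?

step 1: #..#.##....#..#.
step 2: #.##....####.##.
step 3: #....###.##.....
step 4: #.###.#.....####
count of #: 9

9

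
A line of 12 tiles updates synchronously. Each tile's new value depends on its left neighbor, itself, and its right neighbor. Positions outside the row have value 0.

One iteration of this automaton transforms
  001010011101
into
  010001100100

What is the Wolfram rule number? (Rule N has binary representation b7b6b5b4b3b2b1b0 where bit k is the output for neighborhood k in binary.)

82

position 8: 111 → 0  (bit 7 = 0)
position 9: 110 → 1  (bit 6 = 1)
position 3: 101 → 0  (bit 5 = 0)
position 5: 100 → 1  (bit 4 = 1)
position 7: 011 → 0  (bit 3 = 0)
position 2: 010 → 0  (bit 2 = 0)
position 1: 001 → 1  (bit 1 = 1)
position 0: 000 → 0  (bit 0 = 0)
bits b7..b0 = 01010010 = 82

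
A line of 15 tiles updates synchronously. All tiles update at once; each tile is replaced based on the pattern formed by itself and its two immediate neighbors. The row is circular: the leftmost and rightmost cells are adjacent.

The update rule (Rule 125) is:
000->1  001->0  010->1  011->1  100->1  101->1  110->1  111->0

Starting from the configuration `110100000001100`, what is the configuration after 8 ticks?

111111111101110
100000000111011
111111110101110
100000011111011
111111010001110
100001111101011
111101000111110
100111110100011

100111110100011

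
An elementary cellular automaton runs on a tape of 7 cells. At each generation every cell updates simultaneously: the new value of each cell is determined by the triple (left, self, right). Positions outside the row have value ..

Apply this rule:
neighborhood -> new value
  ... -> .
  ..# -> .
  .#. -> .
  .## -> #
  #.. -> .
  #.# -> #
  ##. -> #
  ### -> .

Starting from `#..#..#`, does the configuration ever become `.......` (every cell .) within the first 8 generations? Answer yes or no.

.......
all cells are . at generation 1

yes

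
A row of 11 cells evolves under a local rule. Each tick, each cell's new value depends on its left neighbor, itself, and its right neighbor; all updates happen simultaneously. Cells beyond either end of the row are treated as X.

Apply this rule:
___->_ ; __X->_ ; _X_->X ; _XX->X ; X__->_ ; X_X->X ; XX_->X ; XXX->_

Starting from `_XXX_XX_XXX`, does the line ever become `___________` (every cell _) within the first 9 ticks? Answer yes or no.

XX_XXXXXX__
_XXX____X__
XX_X____X__
_XXX____X__  (repeats tick 2; period 2)
tick 9: XX_X____X__
tick 9 is XX_X____X__, still not uniform _

no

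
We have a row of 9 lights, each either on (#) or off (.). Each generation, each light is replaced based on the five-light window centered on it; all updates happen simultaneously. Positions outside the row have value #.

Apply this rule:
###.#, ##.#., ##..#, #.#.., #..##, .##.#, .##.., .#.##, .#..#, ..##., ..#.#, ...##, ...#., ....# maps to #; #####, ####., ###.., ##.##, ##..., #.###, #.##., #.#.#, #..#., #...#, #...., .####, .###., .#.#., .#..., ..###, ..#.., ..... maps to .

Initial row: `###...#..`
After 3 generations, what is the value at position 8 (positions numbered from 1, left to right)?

.....#.##
...####..
..#....##
position 8 holds #

#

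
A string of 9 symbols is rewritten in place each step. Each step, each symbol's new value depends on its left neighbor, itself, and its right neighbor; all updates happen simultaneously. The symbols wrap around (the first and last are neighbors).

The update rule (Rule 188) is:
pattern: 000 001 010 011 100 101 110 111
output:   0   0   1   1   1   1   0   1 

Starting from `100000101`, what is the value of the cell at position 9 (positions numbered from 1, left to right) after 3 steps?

010000111
111000110
110100101
position 9 holds 1

1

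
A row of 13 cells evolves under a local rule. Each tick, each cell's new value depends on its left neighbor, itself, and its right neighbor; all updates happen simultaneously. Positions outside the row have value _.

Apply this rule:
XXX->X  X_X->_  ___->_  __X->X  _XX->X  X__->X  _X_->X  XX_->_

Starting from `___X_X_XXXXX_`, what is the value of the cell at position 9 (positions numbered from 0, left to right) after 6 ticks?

X

tick 1: __XX_X_XXXX_X
tick 2: _XX__X_XXX__X
tick 3: XX_XXX_XX_XXX
tick 4: X__XX__X__XX_
tick 5: XXXX_XXXXXX_X
tick 6: XXX__XXXXX__X
position 9 holds X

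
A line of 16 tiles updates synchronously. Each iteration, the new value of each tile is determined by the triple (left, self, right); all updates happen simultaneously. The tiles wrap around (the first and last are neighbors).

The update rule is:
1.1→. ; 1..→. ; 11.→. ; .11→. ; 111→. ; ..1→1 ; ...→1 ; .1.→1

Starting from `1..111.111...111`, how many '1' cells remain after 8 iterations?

13

..1........11...
111.1111111...11
............11..
111111111111...1
.............11.
1111111111111...
..............11
.1111111111111..
count of 1: 13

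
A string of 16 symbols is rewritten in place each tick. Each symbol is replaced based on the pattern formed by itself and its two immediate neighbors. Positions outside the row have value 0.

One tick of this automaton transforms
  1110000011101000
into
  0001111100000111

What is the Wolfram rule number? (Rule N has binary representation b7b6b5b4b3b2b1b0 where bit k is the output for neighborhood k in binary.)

19

position 1: 111 → 0  (bit 7 = 0)
position 2: 110 → 0  (bit 6 = 0)
position 11: 101 → 0  (bit 5 = 0)
position 3: 100 → 1  (bit 4 = 1)
position 0: 011 → 0  (bit 3 = 0)
position 12: 010 → 0  (bit 2 = 0)
position 7: 001 → 1  (bit 1 = 1)
position 4: 000 → 1  (bit 0 = 1)
bits b7..b0 = 00010011 = 19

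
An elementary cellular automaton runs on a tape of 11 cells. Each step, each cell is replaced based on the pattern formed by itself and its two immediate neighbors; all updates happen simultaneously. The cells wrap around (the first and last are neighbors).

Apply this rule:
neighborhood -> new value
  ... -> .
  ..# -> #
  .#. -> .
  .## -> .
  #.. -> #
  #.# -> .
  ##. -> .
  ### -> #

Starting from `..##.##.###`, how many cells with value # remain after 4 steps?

##.......#.
..#.....#..
.#.#...#.#.
#...#.#...#
count of #: 4

4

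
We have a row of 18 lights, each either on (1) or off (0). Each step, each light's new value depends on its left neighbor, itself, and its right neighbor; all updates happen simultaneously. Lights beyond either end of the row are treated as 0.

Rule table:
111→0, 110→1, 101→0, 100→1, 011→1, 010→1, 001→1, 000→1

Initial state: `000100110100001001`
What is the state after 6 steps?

100000010100000001

111111110111111111
100000010100000001
111111110111111111  (repeats step 1; period 2)
step 6: 100000010100000001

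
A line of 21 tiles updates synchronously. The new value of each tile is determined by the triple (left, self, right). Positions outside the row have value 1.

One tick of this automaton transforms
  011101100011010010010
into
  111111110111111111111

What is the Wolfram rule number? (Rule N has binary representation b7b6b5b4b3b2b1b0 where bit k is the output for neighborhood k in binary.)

254

position 2: 111 → 1  (bit 7 = 1)
position 3: 110 → 1  (bit 6 = 1)
position 0: 101 → 1  (bit 5 = 1)
position 7: 100 → 1  (bit 4 = 1)
position 1: 011 → 1  (bit 3 = 1)
position 13: 010 → 1  (bit 2 = 1)
position 9: 001 → 1  (bit 1 = 1)
position 8: 000 → 0  (bit 0 = 0)
bits b7..b0 = 11111110 = 254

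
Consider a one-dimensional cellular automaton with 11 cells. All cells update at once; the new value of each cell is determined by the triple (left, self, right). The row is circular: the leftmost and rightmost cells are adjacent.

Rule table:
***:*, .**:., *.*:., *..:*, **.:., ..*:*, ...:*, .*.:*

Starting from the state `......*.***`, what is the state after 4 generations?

...*.****..

generation 1: *******..*.
generation 2: .*****.***.
generation 3: *.***...*.*
generation 4: ...*.****..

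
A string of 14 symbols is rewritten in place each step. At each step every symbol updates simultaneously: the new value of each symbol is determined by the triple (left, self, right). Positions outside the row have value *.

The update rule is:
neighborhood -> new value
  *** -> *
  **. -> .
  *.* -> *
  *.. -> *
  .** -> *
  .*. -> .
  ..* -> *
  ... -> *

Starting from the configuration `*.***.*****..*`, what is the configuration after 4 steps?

.***.*****.***
***.*****.****
**.*****.*****
*.*****.******

*.*****.******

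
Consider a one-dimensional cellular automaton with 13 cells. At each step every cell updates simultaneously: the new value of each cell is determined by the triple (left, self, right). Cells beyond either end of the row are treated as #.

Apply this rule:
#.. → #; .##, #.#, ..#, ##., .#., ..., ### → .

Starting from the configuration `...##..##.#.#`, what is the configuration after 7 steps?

#....#.......
.#....#......
..#....#.....
#..#....#....
.#..#....#...
..#..#....#..
#..#..#....#.

#..#..#....#.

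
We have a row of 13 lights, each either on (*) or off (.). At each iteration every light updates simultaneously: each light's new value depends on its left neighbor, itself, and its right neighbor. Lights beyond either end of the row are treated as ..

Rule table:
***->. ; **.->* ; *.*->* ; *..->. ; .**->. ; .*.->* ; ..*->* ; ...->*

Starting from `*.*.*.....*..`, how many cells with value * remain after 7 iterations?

7

*****.*****.*
....**....***
****.*.***..*
...****..*.**
***...*.***.*
..*.****..***
****...*.*..*
count of *: 7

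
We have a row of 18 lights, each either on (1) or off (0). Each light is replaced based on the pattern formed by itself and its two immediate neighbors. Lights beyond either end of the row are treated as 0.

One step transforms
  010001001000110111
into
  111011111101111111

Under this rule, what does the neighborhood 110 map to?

At position 13 the neighborhood is 110; the next row has 1 there.

1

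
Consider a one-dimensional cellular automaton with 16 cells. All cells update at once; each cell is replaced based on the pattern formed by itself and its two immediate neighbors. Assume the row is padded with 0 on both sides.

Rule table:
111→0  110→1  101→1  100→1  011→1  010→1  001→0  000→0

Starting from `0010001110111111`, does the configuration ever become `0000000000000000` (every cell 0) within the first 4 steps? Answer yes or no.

0011001011100001
0011101110110001
0010111011111001
0011101110001101
step 4 is 0011101110001101, still not uniform 0

no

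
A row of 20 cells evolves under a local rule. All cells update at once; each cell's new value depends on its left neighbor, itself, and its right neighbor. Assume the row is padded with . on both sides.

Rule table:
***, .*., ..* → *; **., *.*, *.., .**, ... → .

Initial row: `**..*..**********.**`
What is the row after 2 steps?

...**.*.********....
..*...*..******.....

..*...*..******.....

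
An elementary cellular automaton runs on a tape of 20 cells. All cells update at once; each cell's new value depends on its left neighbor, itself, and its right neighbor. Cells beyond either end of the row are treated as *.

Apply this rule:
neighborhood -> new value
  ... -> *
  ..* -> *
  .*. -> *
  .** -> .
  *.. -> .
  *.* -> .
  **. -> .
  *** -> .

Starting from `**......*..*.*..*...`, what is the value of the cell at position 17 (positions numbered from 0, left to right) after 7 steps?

step 1: ...******.**.*.**.**
step 2: .**..........*......
step 3: ....**********.*****
step 4: .***................
step 5: .....***************
step 6: .****...............
step 7: ......**************
position 17 holds *

*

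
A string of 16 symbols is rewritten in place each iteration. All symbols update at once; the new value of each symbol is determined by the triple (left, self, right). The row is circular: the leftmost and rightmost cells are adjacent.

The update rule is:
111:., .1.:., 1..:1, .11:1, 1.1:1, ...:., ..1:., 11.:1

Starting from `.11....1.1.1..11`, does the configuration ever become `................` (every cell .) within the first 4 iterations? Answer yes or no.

no

1111....1.1.1.11
...11....1.1.11.
...111....1.1111
1..1.11....11..1
iteration 4 is 1..1.11....11..1, still not uniform .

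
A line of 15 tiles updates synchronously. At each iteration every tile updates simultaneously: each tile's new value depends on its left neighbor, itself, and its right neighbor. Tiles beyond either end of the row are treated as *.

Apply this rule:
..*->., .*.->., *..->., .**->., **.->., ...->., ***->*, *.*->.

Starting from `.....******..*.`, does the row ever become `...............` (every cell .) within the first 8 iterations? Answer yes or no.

iteration 1: ......****.....
iteration 2: .......**......
iteration 3: ...............
all cells are . at iteration 3

yes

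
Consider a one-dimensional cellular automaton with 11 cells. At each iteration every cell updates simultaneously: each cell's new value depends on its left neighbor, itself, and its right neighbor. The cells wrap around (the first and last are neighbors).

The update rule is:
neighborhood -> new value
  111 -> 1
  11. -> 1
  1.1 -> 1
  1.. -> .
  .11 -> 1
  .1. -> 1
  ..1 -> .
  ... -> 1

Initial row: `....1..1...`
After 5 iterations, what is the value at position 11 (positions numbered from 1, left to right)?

1

iteration 1: 111.1..1.11
iteration 2: 11111..1111
iteration 3: 11111..1111  (fixed point — unchanged through iteration 5)
position 11 holds 1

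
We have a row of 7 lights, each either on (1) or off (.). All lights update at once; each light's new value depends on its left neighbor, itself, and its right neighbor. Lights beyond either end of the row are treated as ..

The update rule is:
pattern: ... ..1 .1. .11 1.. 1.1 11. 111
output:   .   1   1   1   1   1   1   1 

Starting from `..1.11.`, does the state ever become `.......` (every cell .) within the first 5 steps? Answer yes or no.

no

step 1: .111111
step 2: 1111111
step 3: 1111111  (fixed point — unchanged through step 5)
step 5 is 1111111, still not uniform .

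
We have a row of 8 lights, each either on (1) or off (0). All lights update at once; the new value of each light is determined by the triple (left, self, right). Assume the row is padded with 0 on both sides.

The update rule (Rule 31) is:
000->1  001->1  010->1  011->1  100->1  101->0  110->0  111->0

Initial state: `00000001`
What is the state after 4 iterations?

10000000

iteration 1: 11111111
iteration 2: 10000000
iteration 3: 11111111  (repeats iteration 1; period 2)
iteration 4: 10000000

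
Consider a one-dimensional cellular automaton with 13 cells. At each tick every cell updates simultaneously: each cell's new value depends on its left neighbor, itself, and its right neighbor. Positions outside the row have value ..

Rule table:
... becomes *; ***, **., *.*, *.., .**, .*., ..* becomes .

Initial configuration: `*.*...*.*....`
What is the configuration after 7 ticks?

tick 1: ....*.....***
tick 2: ***...***....
tick 3: ....*.....***  (repeats tick 1; period 2)
tick 7: ....*.....***

....*.....***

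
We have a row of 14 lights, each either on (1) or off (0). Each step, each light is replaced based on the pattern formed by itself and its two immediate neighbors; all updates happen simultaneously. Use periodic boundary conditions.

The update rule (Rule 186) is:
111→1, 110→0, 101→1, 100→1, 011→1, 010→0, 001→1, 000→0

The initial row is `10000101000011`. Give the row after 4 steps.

01001010100111
10110101011110
01101010111101
11010101111010

11010101111010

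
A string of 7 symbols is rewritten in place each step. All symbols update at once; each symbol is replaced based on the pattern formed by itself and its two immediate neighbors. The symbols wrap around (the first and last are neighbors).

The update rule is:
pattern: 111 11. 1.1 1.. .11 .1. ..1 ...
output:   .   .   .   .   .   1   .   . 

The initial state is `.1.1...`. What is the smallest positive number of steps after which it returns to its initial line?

step 1: .1.1...

1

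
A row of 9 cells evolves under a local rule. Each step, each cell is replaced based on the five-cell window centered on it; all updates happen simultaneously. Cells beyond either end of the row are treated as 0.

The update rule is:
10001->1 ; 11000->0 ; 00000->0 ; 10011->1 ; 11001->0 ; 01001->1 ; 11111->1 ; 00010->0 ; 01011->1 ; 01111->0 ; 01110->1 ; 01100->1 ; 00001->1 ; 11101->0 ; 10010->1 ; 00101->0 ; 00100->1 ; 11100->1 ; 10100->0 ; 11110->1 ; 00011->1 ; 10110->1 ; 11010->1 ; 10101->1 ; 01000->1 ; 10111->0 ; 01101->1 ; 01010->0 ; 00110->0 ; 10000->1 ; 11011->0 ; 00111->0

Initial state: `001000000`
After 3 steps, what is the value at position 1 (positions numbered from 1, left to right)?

step 1: 101110000
step 2: 010110100
step 3: 001111011
position 1 holds 0

0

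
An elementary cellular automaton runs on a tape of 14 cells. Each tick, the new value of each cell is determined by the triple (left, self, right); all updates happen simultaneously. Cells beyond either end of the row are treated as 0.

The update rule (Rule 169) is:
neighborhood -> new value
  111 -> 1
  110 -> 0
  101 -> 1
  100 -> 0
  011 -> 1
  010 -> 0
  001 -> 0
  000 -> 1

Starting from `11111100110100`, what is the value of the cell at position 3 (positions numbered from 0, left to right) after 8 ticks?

tick 1: 11111000101001
tick 2: 11110010010000
tick 3: 11100000000111
tick 4: 11001111110110
tick 5: 10001111101100
tick 6: 00101111011001
tick 7: 10011110110000
tick 8: 00011101100111
position 3 holds 1

1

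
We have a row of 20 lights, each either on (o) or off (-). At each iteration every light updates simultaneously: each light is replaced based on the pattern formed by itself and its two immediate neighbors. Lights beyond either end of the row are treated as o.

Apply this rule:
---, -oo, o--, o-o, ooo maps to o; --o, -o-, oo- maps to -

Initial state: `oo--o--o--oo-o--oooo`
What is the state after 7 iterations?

iteration 1: o-o--o--o-o-o-o-oooo
iteration 2: -o-o--o--o-o-o-ooooo
iteration 3: o-o-o--o--o-o-oooooo
iteration 4: -o-o-o--o--o-ooooooo
iteration 5: o-o-o-o--o--oooooooo
iteration 6: -o-o-o-o--o-oooooooo
iteration 7: o-o-o-o-o--ooooooooo

o-o-o-o-o--ooooooooo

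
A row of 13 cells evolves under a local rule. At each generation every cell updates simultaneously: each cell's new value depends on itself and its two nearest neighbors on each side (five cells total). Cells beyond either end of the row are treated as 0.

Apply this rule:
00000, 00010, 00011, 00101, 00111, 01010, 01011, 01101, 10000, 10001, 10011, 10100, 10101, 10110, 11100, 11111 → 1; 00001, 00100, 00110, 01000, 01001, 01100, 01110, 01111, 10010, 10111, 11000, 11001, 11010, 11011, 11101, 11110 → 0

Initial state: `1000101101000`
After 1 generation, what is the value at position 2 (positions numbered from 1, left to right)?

0

0011111101011
position 2 holds 0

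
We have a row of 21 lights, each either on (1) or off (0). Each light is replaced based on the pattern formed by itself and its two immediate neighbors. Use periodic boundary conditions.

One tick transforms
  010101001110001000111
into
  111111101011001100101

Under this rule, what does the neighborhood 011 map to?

At position 8 the neighborhood is 011; the next row has 1 there.

1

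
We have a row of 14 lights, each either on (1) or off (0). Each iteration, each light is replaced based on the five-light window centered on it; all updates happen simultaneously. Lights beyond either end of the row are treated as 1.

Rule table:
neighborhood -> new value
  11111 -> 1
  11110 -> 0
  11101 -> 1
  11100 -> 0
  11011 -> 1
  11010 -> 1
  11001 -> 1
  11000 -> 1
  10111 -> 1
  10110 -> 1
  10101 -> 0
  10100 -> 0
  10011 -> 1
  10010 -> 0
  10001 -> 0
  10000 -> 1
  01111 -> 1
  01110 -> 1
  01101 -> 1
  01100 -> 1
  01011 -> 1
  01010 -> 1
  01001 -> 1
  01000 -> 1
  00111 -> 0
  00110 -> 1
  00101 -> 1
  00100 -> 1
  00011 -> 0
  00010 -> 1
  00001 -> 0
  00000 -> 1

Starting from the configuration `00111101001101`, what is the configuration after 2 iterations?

11010110111111
01101111111111

01101111111111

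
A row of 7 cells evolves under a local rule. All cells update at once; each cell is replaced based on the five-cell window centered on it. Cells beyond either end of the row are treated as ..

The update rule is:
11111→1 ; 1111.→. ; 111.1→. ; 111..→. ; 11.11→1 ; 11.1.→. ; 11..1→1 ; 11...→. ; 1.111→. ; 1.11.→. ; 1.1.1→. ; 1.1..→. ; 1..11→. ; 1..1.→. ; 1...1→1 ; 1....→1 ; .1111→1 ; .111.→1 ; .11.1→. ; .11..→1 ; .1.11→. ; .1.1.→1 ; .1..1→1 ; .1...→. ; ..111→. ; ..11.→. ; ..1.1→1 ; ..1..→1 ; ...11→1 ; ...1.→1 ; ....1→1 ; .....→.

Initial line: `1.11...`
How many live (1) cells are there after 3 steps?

1..1.1.
11.11..
..1.1.1
count of 1: 3

3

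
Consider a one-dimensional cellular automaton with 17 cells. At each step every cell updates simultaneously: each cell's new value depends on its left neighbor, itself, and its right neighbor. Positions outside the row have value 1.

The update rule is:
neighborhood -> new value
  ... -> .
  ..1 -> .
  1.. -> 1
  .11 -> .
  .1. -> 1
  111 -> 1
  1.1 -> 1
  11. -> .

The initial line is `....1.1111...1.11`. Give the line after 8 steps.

111111.1....1.11.

1...11.11.1..11.1
.1....1..111...1.
111...11..1.1..11
11.1....1.1111..1
1.111...11.11.1..
.1.1.1....1..111.
1111111...11..1.1
111111.1....1.11.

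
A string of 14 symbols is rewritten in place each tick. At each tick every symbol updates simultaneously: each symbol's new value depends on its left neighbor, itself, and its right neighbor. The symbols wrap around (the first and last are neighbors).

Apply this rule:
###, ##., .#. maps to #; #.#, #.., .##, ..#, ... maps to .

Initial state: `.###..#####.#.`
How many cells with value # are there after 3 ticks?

4

..##...####.#.
...#....###.#.
...#.....##.#.
count of #: 4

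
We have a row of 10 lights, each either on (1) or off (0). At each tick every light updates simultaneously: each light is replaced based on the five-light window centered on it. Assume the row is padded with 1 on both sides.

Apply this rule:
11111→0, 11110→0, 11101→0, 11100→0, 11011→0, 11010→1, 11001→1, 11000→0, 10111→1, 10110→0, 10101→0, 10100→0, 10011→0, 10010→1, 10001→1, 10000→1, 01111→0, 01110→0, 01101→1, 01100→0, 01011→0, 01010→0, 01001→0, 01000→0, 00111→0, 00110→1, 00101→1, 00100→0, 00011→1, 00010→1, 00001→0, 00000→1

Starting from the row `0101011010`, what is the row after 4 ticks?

0000101010

tick 1: 1000001100
tick 2: 0011011010
tick 3: 1011001100
tick 4: 0000101010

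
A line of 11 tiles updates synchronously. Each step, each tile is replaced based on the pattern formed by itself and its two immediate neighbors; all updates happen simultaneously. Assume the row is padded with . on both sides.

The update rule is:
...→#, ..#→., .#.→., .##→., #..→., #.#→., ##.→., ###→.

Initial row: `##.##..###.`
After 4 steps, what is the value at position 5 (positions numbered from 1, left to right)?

#

...........
###########
...........  (repeats step 1; period 2)
step 4: ###########
position 5 holds #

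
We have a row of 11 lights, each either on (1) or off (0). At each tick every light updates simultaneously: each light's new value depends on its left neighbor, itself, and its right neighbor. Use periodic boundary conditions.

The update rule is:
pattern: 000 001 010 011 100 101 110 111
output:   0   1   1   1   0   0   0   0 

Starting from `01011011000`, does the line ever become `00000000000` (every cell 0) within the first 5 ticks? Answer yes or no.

no

11010010000
10010110001
00110100011
01100100110
11001101100
tick 5 is 11001101100, still not uniform 0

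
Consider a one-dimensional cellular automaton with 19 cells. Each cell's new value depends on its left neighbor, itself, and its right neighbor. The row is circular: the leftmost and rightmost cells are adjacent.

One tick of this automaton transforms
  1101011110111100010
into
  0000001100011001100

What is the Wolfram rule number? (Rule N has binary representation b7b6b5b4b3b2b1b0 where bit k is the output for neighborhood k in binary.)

position 6: 111 → 1  (bit 7 = 1)
position 1: 110 → 0  (bit 6 = 0)
position 2: 101 → 0  (bit 5 = 0)
position 14: 100 → 0  (bit 4 = 0)
position 0: 011 → 0  (bit 3 = 0)
position 3: 010 → 0  (bit 2 = 0)
position 16: 001 → 1  (bit 1 = 1)
position 15: 000 → 1  (bit 0 = 1)
bits b7..b0 = 10000011 = 131

131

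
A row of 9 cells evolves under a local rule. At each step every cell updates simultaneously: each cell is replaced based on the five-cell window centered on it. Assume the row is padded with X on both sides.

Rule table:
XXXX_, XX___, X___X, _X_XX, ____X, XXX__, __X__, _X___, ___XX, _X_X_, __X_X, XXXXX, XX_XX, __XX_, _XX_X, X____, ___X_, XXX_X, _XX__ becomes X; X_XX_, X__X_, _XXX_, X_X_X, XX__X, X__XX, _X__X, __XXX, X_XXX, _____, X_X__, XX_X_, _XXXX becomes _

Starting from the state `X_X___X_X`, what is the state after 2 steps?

X____XXXX

X__XXXXX_
X____XXXX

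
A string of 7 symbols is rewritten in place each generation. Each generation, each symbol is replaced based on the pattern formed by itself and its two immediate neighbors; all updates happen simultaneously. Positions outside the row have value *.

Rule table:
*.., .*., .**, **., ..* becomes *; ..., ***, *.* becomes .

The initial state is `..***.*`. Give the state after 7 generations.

***.*.*
..*.*.*
***.*.*  (repeats generation 1; period 2)
generation 7: ***.*.*

***.*.*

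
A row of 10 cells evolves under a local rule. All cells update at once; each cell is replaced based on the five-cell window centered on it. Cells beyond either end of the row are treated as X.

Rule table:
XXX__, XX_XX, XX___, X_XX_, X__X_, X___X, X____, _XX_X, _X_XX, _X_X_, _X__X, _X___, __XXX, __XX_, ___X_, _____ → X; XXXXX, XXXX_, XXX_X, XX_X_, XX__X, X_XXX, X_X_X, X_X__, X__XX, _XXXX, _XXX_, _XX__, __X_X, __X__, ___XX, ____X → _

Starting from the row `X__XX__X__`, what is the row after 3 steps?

___XXX__X_

X__X__X_X_
X_X_XX_X_X
___XXX__X_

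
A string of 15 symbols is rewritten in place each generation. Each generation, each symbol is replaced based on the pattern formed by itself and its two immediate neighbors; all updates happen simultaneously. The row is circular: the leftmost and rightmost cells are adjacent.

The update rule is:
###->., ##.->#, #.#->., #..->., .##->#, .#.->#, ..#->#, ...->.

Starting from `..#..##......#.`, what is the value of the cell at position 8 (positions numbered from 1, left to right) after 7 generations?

.

generation 1: .##.###.....##.
generation 2: ###.#.#....###.
generation 3: #.#.#.#...##.#.
generation 4: #.#.#.#..###.#.
generation 5: #.#.#.#.##.#.#.
generation 6: #.#.#.#.##.#.#.  (fixed point — unchanged through generation 7)
position 8 holds .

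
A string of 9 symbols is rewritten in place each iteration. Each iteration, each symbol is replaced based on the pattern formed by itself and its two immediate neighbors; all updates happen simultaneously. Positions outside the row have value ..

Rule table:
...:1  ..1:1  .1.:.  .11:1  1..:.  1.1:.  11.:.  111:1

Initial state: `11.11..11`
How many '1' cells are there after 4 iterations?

1..1..11.
..1..11..
11..11..1
1..11..1.
count of 1: 4

4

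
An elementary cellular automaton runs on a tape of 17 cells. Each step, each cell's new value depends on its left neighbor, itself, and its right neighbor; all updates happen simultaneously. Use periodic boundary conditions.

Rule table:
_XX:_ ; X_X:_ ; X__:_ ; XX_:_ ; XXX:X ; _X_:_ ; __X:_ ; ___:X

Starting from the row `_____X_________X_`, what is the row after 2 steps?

_XX__X__XXXXX__X_

XXXX___XXXXXXX___
_XX__X__XXXXX__X_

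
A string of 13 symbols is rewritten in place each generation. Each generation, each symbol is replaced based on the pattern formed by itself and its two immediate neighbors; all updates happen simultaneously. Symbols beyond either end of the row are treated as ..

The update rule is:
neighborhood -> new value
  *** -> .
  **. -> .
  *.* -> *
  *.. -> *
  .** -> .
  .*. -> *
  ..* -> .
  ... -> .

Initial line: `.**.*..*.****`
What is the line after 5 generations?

...***.**....
......*..*...
......**.**..
........*..*.
........**.**

........**.**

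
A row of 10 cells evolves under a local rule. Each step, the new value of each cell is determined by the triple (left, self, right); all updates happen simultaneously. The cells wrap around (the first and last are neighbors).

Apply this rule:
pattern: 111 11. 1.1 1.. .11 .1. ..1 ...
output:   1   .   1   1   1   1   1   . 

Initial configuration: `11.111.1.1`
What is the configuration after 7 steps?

1.111.1111
.111.11111
111.11111.
11.11111.1
1.11111.11
.11111.111
11111.111.

11111.111.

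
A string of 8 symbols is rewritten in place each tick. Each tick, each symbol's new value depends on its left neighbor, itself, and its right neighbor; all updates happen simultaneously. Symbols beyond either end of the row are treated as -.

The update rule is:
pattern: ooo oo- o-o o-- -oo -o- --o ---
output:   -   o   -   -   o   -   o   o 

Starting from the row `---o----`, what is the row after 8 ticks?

ooo--ooo
o-o-oo-o
----oo--
oooooo-o
o----o--
--ooo--o
ooo-o-o-
o-o-----

o-o-----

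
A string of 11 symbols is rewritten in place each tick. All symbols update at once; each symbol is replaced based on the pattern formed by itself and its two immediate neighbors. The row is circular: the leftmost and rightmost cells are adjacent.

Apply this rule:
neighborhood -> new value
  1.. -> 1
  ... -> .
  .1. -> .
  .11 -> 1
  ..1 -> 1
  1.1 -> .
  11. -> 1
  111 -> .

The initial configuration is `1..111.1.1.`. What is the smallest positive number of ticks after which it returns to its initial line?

.111.1.....
11.1..1....
11..11.1..1
.11111..111
.1...1111.1
..1.11..1..
.1..1111.1.
1.111..1..1
1.1.111.111
1...1.1.1..
.1.1.....11
....1...111
1..1.1.11.1
111....11.1
..11..111.1
1111111.1..
1.....1..11
11...1.111.
111.1..1.1.
1.1..11....
...11111..1
1.11...111.
..111.11.1.
.11.1.11..1
.11...1111.
1111.11..11
...1.11111.
..1..1...11
11.11.1.111
.1.11...1..
1..111.1.1.

31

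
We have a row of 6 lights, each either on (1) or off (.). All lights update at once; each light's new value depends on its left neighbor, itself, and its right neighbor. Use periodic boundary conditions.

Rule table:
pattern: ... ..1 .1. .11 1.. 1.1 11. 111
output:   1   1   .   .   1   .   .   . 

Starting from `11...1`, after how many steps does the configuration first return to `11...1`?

..111.
11...1

2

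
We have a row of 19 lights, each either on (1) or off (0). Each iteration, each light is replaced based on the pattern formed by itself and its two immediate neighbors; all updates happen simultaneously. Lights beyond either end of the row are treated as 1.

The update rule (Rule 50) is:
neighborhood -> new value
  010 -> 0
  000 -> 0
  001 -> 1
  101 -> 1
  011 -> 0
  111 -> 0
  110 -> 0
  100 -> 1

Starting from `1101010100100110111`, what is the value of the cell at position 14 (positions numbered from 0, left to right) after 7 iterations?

0

0010101011011001000
1101010100100110101
0010101011011001010
1101010100100110101  (repeats iteration 2; period 2)
iteration 7: 0010101011011001010
position 14 holds 0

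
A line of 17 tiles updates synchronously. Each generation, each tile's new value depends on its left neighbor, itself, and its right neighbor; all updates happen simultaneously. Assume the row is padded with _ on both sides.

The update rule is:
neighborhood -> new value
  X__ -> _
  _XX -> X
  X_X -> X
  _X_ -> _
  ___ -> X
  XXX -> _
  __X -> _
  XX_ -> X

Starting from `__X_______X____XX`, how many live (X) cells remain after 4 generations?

4

X___XXXXX___XX_XX
__X_X___X_X_XXXXX
X__X__X__X_XX___X
__________XXX_X__
count of X: 4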